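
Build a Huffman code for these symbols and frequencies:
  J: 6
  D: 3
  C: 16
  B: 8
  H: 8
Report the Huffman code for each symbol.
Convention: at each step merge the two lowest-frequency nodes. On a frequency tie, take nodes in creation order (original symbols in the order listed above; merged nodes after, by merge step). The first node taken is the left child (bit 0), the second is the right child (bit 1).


Huffman tree construction:
Step 1: Merge D(3) + J(6) = 9
Step 2: Merge B(8) + H(8) = 16
Step 3: Merge (D+J)(9) + C(16) = 25
Step 4: Merge (B+H)(16) + ((D+J)+C)(25) = 41
Read each symbol's code off the tree from the root (left child = 0, right child = 1).

Codes:
  J: 101 (length 3)
  D: 100 (length 3)
  C: 11 (length 2)
  B: 00 (length 2)
  H: 01 (length 2)
Average code length: 91/41 = 2.2195 bits/symbol


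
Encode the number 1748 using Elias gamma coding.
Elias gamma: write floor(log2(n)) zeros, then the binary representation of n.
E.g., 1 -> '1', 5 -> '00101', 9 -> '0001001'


num_bits = floor(log2(1748)) + 1 = 11
leading_zeros = num_bits - 1 = 10
binary(1748) = 11011010100

Elias gamma(1748) = '0000000000' + '11011010100' = 000000000011011010100 (21 bits)


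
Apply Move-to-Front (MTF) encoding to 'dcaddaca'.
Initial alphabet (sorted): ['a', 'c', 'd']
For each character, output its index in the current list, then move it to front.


MTF encoding:
'd': index 2 in ['a', 'c', 'd'] -> ['d', 'a', 'c']
'c': index 2 in ['d', 'a', 'c'] -> ['c', 'd', 'a']
'a': index 2 in ['c', 'd', 'a'] -> ['a', 'c', 'd']
'd': index 2 in ['a', 'c', 'd'] -> ['d', 'a', 'c']
'd': index 0 in ['d', 'a', 'c'] -> ['d', 'a', 'c']
'a': index 1 in ['d', 'a', 'c'] -> ['a', 'd', 'c']
'c': index 2 in ['a', 'd', 'c'] -> ['c', 'a', 'd']
'a': index 1 in ['c', 'a', 'd'] -> ['a', 'c', 'd']


Output: [2, 2, 2, 2, 0, 1, 2, 1]


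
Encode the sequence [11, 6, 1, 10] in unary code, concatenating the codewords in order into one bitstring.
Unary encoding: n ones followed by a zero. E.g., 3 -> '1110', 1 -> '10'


Encode each number as n ones followed by a terminating 0:
  11 -> 111111111110 (12 bits)
  6 -> 1111110 (7 bits)
  1 -> 10 (2 bits)
  10 -> 11111111110 (11 bits)
Total length = 12 + 7 + 2 + 11 = 32 bits.

Unary([11, 6, 1, 10]) = 11111111111011111101011111111110 (32 bits)


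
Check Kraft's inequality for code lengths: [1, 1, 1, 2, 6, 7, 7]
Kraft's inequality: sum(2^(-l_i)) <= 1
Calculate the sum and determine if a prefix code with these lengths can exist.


Sum = 2^(-1) + 2^(-1) + 2^(-1) + 2^(-2) + 2^(-6) + 2^(-7) + 2^(-7)
    = 0.5 + 0.5 + 0.5 + 0.25 + 0.015625 + 0.0078125 + 0.0078125
    = 228/128 = 1.78125
Since 1.78125 > 1, Kraft's inequality is NOT satisfied.
A prefix code with these lengths CANNOT exist.

Kraft sum = 1.78125. Not satisfied.


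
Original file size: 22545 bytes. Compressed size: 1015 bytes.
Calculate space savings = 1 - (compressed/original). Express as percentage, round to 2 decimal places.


ratio = compressed/original = 1015/22545 = 0.045021
savings = 1 - ratio = 1 - 0.045021 = 0.954979
as a percentage: 0.954979 * 100 = 95.5%

Space savings = 1 - 1015/22545 = 95.5%


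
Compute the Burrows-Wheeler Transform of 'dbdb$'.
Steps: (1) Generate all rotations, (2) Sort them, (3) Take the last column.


Rotations (sorted):
  0: $dbdb -> last char: b
  1: b$dbd -> last char: d
  2: bdb$d -> last char: d
  3: db$db -> last char: b
  4: dbdb$ -> last char: $


BWT = bddb$


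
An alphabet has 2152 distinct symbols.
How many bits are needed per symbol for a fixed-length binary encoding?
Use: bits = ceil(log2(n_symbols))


log2(2152) = 11.0715
Bracket: 2^11 = 2048 < 2152 <= 2^12 = 4096
So ceil(log2(2152)) = 12

bits = ceil(log2(2152)) = ceil(11.0715) = 12 bits


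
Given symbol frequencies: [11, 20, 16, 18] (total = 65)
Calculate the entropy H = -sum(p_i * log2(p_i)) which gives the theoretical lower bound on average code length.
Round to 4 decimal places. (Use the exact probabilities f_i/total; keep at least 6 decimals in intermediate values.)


Per-symbol terms -p_i * log2(p_i) with p_i = f_i/65:
  p = 11/65 = 0.169231: log2(p) = -2.562936, -p*log2(p) = 0.433728
  p = 20/65 = 0.307692: log2(p) = -1.700440, -p*log2(p) = 0.523212
  p = 16/65 = 0.246154: log2(p) = -2.022368, -p*log2(p) = 0.497814
  p = 18/65 = 0.276923: log2(p) = -1.852443, -p*log2(p) = 0.512984
H = 0.433728 + 0.523212 + 0.497814 + 0.512984 = 1.967738

H = 1.9677 bits/symbol


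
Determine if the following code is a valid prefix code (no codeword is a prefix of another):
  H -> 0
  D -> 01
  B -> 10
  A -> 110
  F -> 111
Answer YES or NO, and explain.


Checking each pair (does one codeword prefix another?):
  H='0' vs D='01': prefix -- VIOLATION

NO -- this is NOT a valid prefix code. H (0) is a prefix of D (01).


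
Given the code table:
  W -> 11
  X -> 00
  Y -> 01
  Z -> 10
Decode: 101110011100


Decoding:
10 -> Z
11 -> W
10 -> Z
01 -> Y
11 -> W
00 -> X


Result: ZWZYWX


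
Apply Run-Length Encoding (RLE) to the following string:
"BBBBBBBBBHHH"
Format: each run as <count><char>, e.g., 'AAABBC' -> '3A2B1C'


Scanning runs left to right:
  i=0: run of 'B' x 9 -> '9B'
  i=9: run of 'H' x 3 -> '3H'

RLE = 9B3H


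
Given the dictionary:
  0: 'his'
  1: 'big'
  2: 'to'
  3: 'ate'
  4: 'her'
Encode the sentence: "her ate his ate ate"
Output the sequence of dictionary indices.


Look up each word in the dictionary:
  'her' -> 4
  'ate' -> 3
  'his' -> 0
  'ate' -> 3
  'ate' -> 3

Encoded: [4, 3, 0, 3, 3]


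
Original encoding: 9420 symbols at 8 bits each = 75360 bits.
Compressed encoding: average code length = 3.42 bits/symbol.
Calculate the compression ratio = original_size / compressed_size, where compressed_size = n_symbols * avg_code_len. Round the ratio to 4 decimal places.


original_size = n_symbols * orig_bits = 9420 * 8 = 75360 bits
compressed_size = n_symbols * avg_code_len = 9420 * 3.42 = 32216.4 bits
ratio = original_size / compressed_size = 75360 / 32216.4 = 2.3392

Compression ratio = 2.3392


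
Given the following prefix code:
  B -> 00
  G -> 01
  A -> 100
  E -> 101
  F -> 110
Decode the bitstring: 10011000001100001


Decoding step by step:
Bits 100 -> A
Bits 110 -> F
Bits 00 -> B
Bits 00 -> B
Bits 110 -> F
Bits 00 -> B
Bits 01 -> G


Decoded message: AFBBFBG


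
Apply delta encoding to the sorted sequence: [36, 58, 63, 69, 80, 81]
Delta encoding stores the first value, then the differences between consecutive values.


First value: 36
Deltas:
  58 - 36 = 22
  63 - 58 = 5
  69 - 63 = 6
  80 - 69 = 11
  81 - 80 = 1


Delta encoded: [36, 22, 5, 6, 11, 1]


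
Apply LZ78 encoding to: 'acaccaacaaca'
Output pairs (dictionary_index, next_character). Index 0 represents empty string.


LZ78 encoding steps:
Dictionary: {0: ''}
Step 1: w='' (idx 0), next='a' -> output (0, 'a'), add 'a' as idx 1
Step 2: w='' (idx 0), next='c' -> output (0, 'c'), add 'c' as idx 2
Step 3: w='a' (idx 1), next='c' -> output (1, 'c'), add 'ac' as idx 3
Step 4: w='c' (idx 2), next='a' -> output (2, 'a'), add 'ca' as idx 4
Step 5: w='ac' (idx 3), next='a' -> output (3, 'a'), add 'aca' as idx 5
Step 6: w='aca' (idx 5), end of input -> output (5, '')


Encoded: [(0, 'a'), (0, 'c'), (1, 'c'), (2, 'a'), (3, 'a'), (5, '')]


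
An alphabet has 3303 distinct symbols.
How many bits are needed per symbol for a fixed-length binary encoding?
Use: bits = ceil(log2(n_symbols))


log2(3303) = 11.6896
Bracket: 2^11 = 2048 < 3303 <= 2^12 = 4096
So ceil(log2(3303)) = 12

bits = ceil(log2(3303)) = ceil(11.6896) = 12 bits


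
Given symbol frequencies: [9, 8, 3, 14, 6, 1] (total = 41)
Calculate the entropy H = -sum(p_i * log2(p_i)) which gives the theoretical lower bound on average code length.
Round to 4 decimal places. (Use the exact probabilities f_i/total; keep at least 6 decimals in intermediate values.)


Per-symbol terms -p_i * log2(p_i) with p_i = f_i/41:
  p = 9/41 = 0.219512: log2(p) = -2.187627, -p*log2(p) = 0.480211
  p = 8/41 = 0.195122: log2(p) = -2.357552, -p*log2(p) = 0.460010
  p = 3/41 = 0.073171: log2(p) = -3.772590, -p*log2(p) = 0.276043
  p = 14/41 = 0.341463: log2(p) = -1.550197, -p*log2(p) = 0.529336
  p = 6/41 = 0.146341: log2(p) = -2.772590, -p*log2(p) = 0.405745
  p = 1/41 = 0.024390: log2(p) = -5.357552, -p*log2(p) = 0.130672
H = 0.480211 + 0.460010 + 0.276043 + 0.529336 + 0.405745 + 0.130672 = 2.282017

H = 2.282 bits/symbol


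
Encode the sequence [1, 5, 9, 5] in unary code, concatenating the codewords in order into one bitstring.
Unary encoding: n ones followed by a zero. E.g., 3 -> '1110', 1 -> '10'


Encode each number as n ones followed by a terminating 0:
  1 -> 10 (2 bits)
  5 -> 111110 (6 bits)
  9 -> 1111111110 (10 bits)
  5 -> 111110 (6 bits)
Total length = 2 + 6 + 10 + 6 = 24 bits.

Unary([1, 5, 9, 5]) = 101111101111111110111110 (24 bits)


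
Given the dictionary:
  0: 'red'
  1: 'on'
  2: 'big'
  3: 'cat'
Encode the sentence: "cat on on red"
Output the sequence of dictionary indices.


Look up each word in the dictionary:
  'cat' -> 3
  'on' -> 1
  'on' -> 1
  'red' -> 0

Encoded: [3, 1, 1, 0]


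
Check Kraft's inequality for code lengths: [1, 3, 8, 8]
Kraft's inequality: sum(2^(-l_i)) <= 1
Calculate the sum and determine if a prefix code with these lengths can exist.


Sum = 2^(-1) + 2^(-3) + 2^(-8) + 2^(-8)
    = 0.5 + 0.125 + 0.00390625 + 0.00390625
    = 162/256 = 0.6328125
Since 0.6328125 <= 1, Kraft's inequality IS satisfied.
A prefix code with these lengths CAN exist.

Kraft sum = 0.6328125. Satisfied.


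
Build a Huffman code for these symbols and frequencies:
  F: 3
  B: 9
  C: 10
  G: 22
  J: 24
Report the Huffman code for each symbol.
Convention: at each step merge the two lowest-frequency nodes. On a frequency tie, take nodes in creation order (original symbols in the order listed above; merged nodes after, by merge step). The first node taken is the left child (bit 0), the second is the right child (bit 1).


Huffman tree construction:
Step 1: Merge F(3) + B(9) = 12
Step 2: Merge C(10) + (F+B)(12) = 22
Step 3: Merge G(22) + (C+(F+B))(22) = 44
Step 4: Merge J(24) + (G+(C+(F+B)))(44) = 68
Read each symbol's code off the tree from the root (left child = 0, right child = 1).

Codes:
  F: 1110 (length 4)
  B: 1111 (length 4)
  C: 110 (length 3)
  G: 10 (length 2)
  J: 0 (length 1)
Average code length: 146/68 = 2.1471 bits/symbol


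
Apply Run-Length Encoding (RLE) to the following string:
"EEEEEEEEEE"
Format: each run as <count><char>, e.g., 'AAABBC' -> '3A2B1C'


Scanning runs left to right:
  i=0: run of 'E' x 10 -> '10E'

RLE = 10E


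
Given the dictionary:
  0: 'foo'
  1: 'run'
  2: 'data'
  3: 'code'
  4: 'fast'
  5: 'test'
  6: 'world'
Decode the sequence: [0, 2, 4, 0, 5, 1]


Look up each index in the dictionary:
  0 -> 'foo'
  2 -> 'data'
  4 -> 'fast'
  0 -> 'foo'
  5 -> 'test'
  1 -> 'run'

Decoded: "foo data fast foo test run"


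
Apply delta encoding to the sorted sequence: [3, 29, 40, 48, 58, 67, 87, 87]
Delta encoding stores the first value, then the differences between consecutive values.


First value: 3
Deltas:
  29 - 3 = 26
  40 - 29 = 11
  48 - 40 = 8
  58 - 48 = 10
  67 - 58 = 9
  87 - 67 = 20
  87 - 87 = 0


Delta encoded: [3, 26, 11, 8, 10, 9, 20, 0]


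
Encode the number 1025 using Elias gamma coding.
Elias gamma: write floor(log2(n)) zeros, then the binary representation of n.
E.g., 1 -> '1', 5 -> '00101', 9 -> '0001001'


num_bits = floor(log2(1025)) + 1 = 11
leading_zeros = num_bits - 1 = 10
binary(1025) = 10000000001

Elias gamma(1025) = '0000000000' + '10000000001' = 000000000010000000001 (21 bits)


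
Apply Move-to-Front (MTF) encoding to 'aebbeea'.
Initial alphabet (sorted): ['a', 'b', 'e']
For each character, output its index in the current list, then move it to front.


MTF encoding:
'a': index 0 in ['a', 'b', 'e'] -> ['a', 'b', 'e']
'e': index 2 in ['a', 'b', 'e'] -> ['e', 'a', 'b']
'b': index 2 in ['e', 'a', 'b'] -> ['b', 'e', 'a']
'b': index 0 in ['b', 'e', 'a'] -> ['b', 'e', 'a']
'e': index 1 in ['b', 'e', 'a'] -> ['e', 'b', 'a']
'e': index 0 in ['e', 'b', 'a'] -> ['e', 'b', 'a']
'a': index 2 in ['e', 'b', 'a'] -> ['a', 'e', 'b']


Output: [0, 2, 2, 0, 1, 0, 2]


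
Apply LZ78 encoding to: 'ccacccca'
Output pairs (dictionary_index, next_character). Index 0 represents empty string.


LZ78 encoding steps:
Dictionary: {0: ''}
Step 1: w='' (idx 0), next='c' -> output (0, 'c'), add 'c' as idx 1
Step 2: w='c' (idx 1), next='a' -> output (1, 'a'), add 'ca' as idx 2
Step 3: w='c' (idx 1), next='c' -> output (1, 'c'), add 'cc' as idx 3
Step 4: w='cc' (idx 3), next='a' -> output (3, 'a'), add 'cca' as idx 4


Encoded: [(0, 'c'), (1, 'a'), (1, 'c'), (3, 'a')]


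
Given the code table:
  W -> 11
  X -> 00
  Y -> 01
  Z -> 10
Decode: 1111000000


Decoding:
11 -> W
11 -> W
00 -> X
00 -> X
00 -> X


Result: WWXXX


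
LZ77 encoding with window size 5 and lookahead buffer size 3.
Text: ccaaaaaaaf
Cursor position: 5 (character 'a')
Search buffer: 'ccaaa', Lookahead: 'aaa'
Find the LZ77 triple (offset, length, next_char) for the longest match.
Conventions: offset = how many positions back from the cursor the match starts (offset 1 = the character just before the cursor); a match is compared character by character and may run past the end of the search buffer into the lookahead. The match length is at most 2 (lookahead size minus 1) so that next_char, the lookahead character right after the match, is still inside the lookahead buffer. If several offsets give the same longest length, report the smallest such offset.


Try each offset into the search buffer:
  offset=1 (pos 4, char 'a'): match length 2
  offset=2 (pos 3, char 'a'): match length 2
  offset=3 (pos 2, char 'a'): match length 2
  offset=4 (pos 1, char 'c'): match length 0
  offset=5 (pos 0, char 'c'): match length 0
Longest match has length 2, found at offsets 1, 2, 3; take the smallest, offset 1.
next_char = character at position 5 + 2 = 7 -> 'a'

Best match: offset=1, length=2 (matching 'aa' starting at position 4)
LZ77 triple: (1, 2, 'a')


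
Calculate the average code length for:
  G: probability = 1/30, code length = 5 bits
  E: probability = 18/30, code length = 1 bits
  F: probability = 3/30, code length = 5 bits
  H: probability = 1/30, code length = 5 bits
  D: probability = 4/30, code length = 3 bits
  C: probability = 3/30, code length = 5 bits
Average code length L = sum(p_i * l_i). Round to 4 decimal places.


Weighted contributions p_i * l_i:
  G: (1/30) * 5 = 5/30
  E: (18/30) * 1 = 18/30
  F: (3/30) * 5 = 15/30
  H: (1/30) * 5 = 5/30
  D: (4/30) * 3 = 12/30
  C: (3/30) * 5 = 15/30
Sum = (5 + 18 + 15 + 5 + 12 + 15)/30 = 70/30

L = 70/30 = 2.3333 bits/symbol


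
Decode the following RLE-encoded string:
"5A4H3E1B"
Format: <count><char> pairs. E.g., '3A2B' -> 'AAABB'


Expanding each <count><char> pair:
  5A -> 'AAAAA'
  4H -> 'HHHH'
  3E -> 'EEE'
  1B -> 'B'

Decoded = AAAAAHHHHEEEB


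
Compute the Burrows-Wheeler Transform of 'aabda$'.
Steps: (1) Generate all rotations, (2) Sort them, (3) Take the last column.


Rotations (sorted):
  0: $aabda -> last char: a
  1: a$aabd -> last char: d
  2: aabda$ -> last char: $
  3: abda$a -> last char: a
  4: bda$aa -> last char: a
  5: da$aab -> last char: b


BWT = ad$aab


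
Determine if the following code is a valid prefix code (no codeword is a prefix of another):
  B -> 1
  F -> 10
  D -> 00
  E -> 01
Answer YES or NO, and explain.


Checking each pair (does one codeword prefix another?):
  B='1' vs F='10': prefix -- VIOLATION

NO -- this is NOT a valid prefix code. B (1) is a prefix of F (10).


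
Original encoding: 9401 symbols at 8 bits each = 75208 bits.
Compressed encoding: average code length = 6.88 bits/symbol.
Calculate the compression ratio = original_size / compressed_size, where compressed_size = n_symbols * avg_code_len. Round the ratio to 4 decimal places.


original_size = n_symbols * orig_bits = 9401 * 8 = 75208 bits
compressed_size = n_symbols * avg_code_len = 9401 * 6.88 = 64678.88 bits
ratio = original_size / compressed_size = 75208 / 64678.88 = 1.1628

Compression ratio = 1.1628


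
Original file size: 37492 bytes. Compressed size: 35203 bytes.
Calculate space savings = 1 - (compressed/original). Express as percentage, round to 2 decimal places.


ratio = compressed/original = 35203/37492 = 0.938947
savings = 1 - ratio = 1 - 0.938947 = 0.061053
as a percentage: 0.061053 * 100 = 6.11%

Space savings = 1 - 35203/37492 = 6.11%


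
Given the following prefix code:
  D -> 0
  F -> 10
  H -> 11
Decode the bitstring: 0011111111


Decoding step by step:
Bits 0 -> D
Bits 0 -> D
Bits 11 -> H
Bits 11 -> H
Bits 11 -> H
Bits 11 -> H


Decoded message: DDHHHH


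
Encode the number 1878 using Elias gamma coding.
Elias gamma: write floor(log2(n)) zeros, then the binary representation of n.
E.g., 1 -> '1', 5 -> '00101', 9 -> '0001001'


num_bits = floor(log2(1878)) + 1 = 11
leading_zeros = num_bits - 1 = 10
binary(1878) = 11101010110

Elias gamma(1878) = '0000000000' + '11101010110' = 000000000011101010110 (21 bits)


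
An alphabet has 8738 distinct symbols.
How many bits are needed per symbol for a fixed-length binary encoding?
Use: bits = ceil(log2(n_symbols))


log2(8738) = 13.0931
Bracket: 2^13 = 8192 < 8738 <= 2^14 = 16384
So ceil(log2(8738)) = 14

bits = ceil(log2(8738)) = ceil(13.0931) = 14 bits


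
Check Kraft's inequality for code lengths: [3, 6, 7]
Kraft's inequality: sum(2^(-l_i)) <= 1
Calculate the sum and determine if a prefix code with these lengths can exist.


Sum = 2^(-3) + 2^(-6) + 2^(-7)
    = 0.125 + 0.015625 + 0.0078125
    = 19/128 = 0.1484375
Since 0.1484375 <= 1, Kraft's inequality IS satisfied.
A prefix code with these lengths CAN exist.

Kraft sum = 0.1484375. Satisfied.


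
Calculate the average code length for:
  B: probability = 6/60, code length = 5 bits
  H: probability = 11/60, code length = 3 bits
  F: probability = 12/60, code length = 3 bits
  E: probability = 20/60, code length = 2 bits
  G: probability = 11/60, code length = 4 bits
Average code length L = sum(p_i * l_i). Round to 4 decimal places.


Weighted contributions p_i * l_i:
  B: (6/60) * 5 = 30/60
  H: (11/60) * 3 = 33/60
  F: (12/60) * 3 = 36/60
  E: (20/60) * 2 = 40/60
  G: (11/60) * 4 = 44/60
Sum = (30 + 33 + 36 + 40 + 44)/60 = 183/60

L = 183/60 = 3.0500 bits/symbol


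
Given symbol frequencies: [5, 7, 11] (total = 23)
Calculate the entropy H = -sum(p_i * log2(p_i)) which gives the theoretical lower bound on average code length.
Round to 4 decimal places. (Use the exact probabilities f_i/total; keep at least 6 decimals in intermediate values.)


Per-symbol terms -p_i * log2(p_i) with p_i = f_i/23:
  p = 5/23 = 0.217391: log2(p) = -2.201634, -p*log2(p) = 0.478616
  p = 7/23 = 0.304348: log2(p) = -1.716207, -p*log2(p) = 0.522324
  p = 11/23 = 0.478261: log2(p) = -1.064130, -p*log2(p) = 0.508932
H = 0.478616 + 0.522324 + 0.508932 = 1.509872

H = 1.5099 bits/symbol


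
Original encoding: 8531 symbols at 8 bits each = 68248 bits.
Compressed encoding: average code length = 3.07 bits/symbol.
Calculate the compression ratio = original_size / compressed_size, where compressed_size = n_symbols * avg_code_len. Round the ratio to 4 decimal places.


original_size = n_symbols * orig_bits = 8531 * 8 = 68248 bits
compressed_size = n_symbols * avg_code_len = 8531 * 3.07 = 26190.17 bits
ratio = original_size / compressed_size = 68248 / 26190.17 = 2.6059

Compression ratio = 2.6059


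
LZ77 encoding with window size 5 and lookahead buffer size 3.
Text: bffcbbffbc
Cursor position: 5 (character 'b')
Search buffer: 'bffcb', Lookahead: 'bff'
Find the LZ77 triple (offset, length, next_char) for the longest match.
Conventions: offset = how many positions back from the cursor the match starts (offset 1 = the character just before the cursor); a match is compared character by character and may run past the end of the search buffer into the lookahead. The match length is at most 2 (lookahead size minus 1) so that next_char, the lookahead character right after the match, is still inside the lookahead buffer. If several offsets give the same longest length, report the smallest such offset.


Try each offset into the search buffer:
  offset=1 (pos 4, char 'b'): match length 1
  offset=2 (pos 3, char 'c'): match length 0
  offset=3 (pos 2, char 'f'): match length 0
  offset=4 (pos 1, char 'f'): match length 0
  offset=5 (pos 0, char 'b'): match length 2
Longest match has length 2 at offset 5.
next_char = character at position 5 + 2 = 7 -> 'f'

Best match: offset=5, length=2 (matching 'bf' starting at position 0)
LZ77 triple: (5, 2, 'f')


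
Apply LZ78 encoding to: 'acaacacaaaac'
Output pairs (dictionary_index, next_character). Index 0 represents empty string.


LZ78 encoding steps:
Dictionary: {0: ''}
Step 1: w='' (idx 0), next='a' -> output (0, 'a'), add 'a' as idx 1
Step 2: w='' (idx 0), next='c' -> output (0, 'c'), add 'c' as idx 2
Step 3: w='a' (idx 1), next='a' -> output (1, 'a'), add 'aa' as idx 3
Step 4: w='c' (idx 2), next='a' -> output (2, 'a'), add 'ca' as idx 4
Step 5: w='ca' (idx 4), next='a' -> output (4, 'a'), add 'caa' as idx 5
Step 6: w='aa' (idx 3), next='c' -> output (3, 'c'), add 'aac' as idx 6


Encoded: [(0, 'a'), (0, 'c'), (1, 'a'), (2, 'a'), (4, 'a'), (3, 'c')]


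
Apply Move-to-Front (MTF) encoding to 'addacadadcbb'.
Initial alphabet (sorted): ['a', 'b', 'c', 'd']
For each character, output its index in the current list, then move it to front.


MTF encoding:
'a': index 0 in ['a', 'b', 'c', 'd'] -> ['a', 'b', 'c', 'd']
'd': index 3 in ['a', 'b', 'c', 'd'] -> ['d', 'a', 'b', 'c']
'd': index 0 in ['d', 'a', 'b', 'c'] -> ['d', 'a', 'b', 'c']
'a': index 1 in ['d', 'a', 'b', 'c'] -> ['a', 'd', 'b', 'c']
'c': index 3 in ['a', 'd', 'b', 'c'] -> ['c', 'a', 'd', 'b']
'a': index 1 in ['c', 'a', 'd', 'b'] -> ['a', 'c', 'd', 'b']
'd': index 2 in ['a', 'c', 'd', 'b'] -> ['d', 'a', 'c', 'b']
'a': index 1 in ['d', 'a', 'c', 'b'] -> ['a', 'd', 'c', 'b']
'd': index 1 in ['a', 'd', 'c', 'b'] -> ['d', 'a', 'c', 'b']
'c': index 2 in ['d', 'a', 'c', 'b'] -> ['c', 'd', 'a', 'b']
'b': index 3 in ['c', 'd', 'a', 'b'] -> ['b', 'c', 'd', 'a']
'b': index 0 in ['b', 'c', 'd', 'a'] -> ['b', 'c', 'd', 'a']


Output: [0, 3, 0, 1, 3, 1, 2, 1, 1, 2, 3, 0]


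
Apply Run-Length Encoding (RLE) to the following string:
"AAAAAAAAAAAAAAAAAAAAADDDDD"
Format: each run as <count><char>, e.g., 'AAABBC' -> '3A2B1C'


Scanning runs left to right:
  i=0: run of 'A' x 21 -> '21A'
  i=21: run of 'D' x 5 -> '5D'

RLE = 21A5D


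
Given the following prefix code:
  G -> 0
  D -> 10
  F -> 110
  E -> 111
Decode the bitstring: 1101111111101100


Decoding step by step:
Bits 110 -> F
Bits 111 -> E
Bits 111 -> E
Bits 110 -> F
Bits 110 -> F
Bits 0 -> G


Decoded message: FEEFFG


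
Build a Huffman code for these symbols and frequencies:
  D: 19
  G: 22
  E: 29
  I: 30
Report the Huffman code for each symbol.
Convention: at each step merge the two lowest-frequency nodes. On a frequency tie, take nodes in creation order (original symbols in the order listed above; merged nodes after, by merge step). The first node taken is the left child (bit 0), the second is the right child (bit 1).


Huffman tree construction:
Step 1: Merge D(19) + G(22) = 41
Step 2: Merge E(29) + I(30) = 59
Step 3: Merge (D+G)(41) + (E+I)(59) = 100
Read each symbol's code off the tree from the root (left child = 0, right child = 1).

Codes:
  D: 00 (length 2)
  G: 01 (length 2)
  E: 10 (length 2)
  I: 11 (length 2)
Average code length: 200/100 = 2.0000 bits/symbol


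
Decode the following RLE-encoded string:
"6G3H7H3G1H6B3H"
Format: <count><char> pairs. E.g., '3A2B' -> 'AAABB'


Expanding each <count><char> pair:
  6G -> 'GGGGGG'
  3H -> 'HHH'
  7H -> 'HHHHHHH'
  3G -> 'GGG'
  1H -> 'H'
  6B -> 'BBBBBB'
  3H -> 'HHH'

Decoded = GGGGGGHHHHHHHHHHGGGHBBBBBBHHH


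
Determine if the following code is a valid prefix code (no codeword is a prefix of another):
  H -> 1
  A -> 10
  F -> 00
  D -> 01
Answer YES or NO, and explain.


Checking each pair (does one codeword prefix another?):
  H='1' vs A='10': prefix -- VIOLATION

NO -- this is NOT a valid prefix code. H (1) is a prefix of A (10).


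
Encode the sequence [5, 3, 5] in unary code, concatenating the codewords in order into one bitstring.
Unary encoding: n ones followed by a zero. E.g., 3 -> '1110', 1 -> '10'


Encode each number as n ones followed by a terminating 0:
  5 -> 111110 (6 bits)
  3 -> 1110 (4 bits)
  5 -> 111110 (6 bits)
Total length = 6 + 4 + 6 = 16 bits.

Unary([5, 3, 5]) = 1111101110111110 (16 bits)


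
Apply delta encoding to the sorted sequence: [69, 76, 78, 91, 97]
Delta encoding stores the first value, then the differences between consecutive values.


First value: 69
Deltas:
  76 - 69 = 7
  78 - 76 = 2
  91 - 78 = 13
  97 - 91 = 6


Delta encoded: [69, 7, 2, 13, 6]


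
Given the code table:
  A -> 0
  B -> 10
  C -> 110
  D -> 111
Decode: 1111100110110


Decoding:
111 -> D
110 -> C
0 -> A
110 -> C
110 -> C


Result: DCACC


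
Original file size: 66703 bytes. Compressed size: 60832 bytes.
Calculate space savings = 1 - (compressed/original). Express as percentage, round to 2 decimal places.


ratio = compressed/original = 60832/66703 = 0.911983
savings = 1 - ratio = 1 - 0.911983 = 0.088017
as a percentage: 0.088017 * 100 = 8.8%

Space savings = 1 - 60832/66703 = 8.8%


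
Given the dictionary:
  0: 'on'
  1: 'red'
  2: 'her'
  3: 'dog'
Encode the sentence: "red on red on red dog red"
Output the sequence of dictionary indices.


Look up each word in the dictionary:
  'red' -> 1
  'on' -> 0
  'red' -> 1
  'on' -> 0
  'red' -> 1
  'dog' -> 3
  'red' -> 1

Encoded: [1, 0, 1, 0, 1, 3, 1]


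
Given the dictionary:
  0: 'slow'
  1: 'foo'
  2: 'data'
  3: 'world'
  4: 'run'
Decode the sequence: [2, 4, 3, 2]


Look up each index in the dictionary:
  2 -> 'data'
  4 -> 'run'
  3 -> 'world'
  2 -> 'data'

Decoded: "data run world data"


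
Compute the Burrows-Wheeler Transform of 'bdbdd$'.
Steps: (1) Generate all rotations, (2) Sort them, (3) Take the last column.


Rotations (sorted):
  0: $bdbdd -> last char: d
  1: bdbdd$ -> last char: $
  2: bdd$bd -> last char: d
  3: d$bdbd -> last char: d
  4: dbdd$b -> last char: b
  5: dd$bdb -> last char: b


BWT = d$ddbb


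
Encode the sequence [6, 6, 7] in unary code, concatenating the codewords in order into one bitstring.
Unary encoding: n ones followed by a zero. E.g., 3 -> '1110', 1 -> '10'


Encode each number as n ones followed by a terminating 0:
  6 -> 1111110 (7 bits)
  6 -> 1111110 (7 bits)
  7 -> 11111110 (8 bits)
Total length = 7 + 7 + 8 = 22 bits.

Unary([6, 6, 7]) = 1111110111111011111110 (22 bits)


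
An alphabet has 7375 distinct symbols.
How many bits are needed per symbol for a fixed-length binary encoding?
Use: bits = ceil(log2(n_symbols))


log2(7375) = 12.8484
Bracket: 2^12 = 4096 < 7375 <= 2^13 = 8192
So ceil(log2(7375)) = 13

bits = ceil(log2(7375)) = ceil(12.8484) = 13 bits


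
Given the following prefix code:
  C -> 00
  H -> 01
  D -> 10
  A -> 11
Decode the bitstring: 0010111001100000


Decoding step by step:
Bits 00 -> C
Bits 10 -> D
Bits 11 -> A
Bits 10 -> D
Bits 01 -> H
Bits 10 -> D
Bits 00 -> C
Bits 00 -> C


Decoded message: CDADHDCC


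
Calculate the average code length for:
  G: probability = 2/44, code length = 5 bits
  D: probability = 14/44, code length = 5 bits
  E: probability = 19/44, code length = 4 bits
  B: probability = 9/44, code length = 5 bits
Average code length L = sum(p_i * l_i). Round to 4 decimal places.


Weighted contributions p_i * l_i:
  G: (2/44) * 5 = 10/44
  D: (14/44) * 5 = 70/44
  E: (19/44) * 4 = 76/44
  B: (9/44) * 5 = 45/44
Sum = (10 + 70 + 76 + 45)/44 = 201/44

L = 201/44 = 4.5682 bits/symbol


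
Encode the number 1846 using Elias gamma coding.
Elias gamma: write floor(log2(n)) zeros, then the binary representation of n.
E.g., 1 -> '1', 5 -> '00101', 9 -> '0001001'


num_bits = floor(log2(1846)) + 1 = 11
leading_zeros = num_bits - 1 = 10
binary(1846) = 11100110110

Elias gamma(1846) = '0000000000' + '11100110110' = 000000000011100110110 (21 bits)


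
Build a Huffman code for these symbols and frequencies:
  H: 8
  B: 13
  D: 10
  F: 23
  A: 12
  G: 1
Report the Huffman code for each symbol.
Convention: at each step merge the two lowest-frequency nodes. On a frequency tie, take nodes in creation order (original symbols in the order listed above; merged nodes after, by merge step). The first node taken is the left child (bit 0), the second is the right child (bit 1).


Huffman tree construction:
Step 1: Merge G(1) + H(8) = 9
Step 2: Merge (G+H)(9) + D(10) = 19
Step 3: Merge A(12) + B(13) = 25
Step 4: Merge ((G+H)+D)(19) + F(23) = 42
Step 5: Merge (A+B)(25) + (((G+H)+D)+F)(42) = 67
Read each symbol's code off the tree from the root (left child = 0, right child = 1).

Codes:
  H: 1001 (length 4)
  B: 01 (length 2)
  D: 101 (length 3)
  F: 11 (length 2)
  A: 00 (length 2)
  G: 1000 (length 4)
Average code length: 162/67 = 2.4179 bits/symbol


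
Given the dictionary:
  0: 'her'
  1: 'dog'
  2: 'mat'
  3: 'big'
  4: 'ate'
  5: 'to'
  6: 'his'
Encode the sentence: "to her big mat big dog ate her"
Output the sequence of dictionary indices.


Look up each word in the dictionary:
  'to' -> 5
  'her' -> 0
  'big' -> 3
  'mat' -> 2
  'big' -> 3
  'dog' -> 1
  'ate' -> 4
  'her' -> 0

Encoded: [5, 0, 3, 2, 3, 1, 4, 0]


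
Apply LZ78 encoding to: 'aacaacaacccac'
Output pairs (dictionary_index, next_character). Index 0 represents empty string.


LZ78 encoding steps:
Dictionary: {0: ''}
Step 1: w='' (idx 0), next='a' -> output (0, 'a'), add 'a' as idx 1
Step 2: w='a' (idx 1), next='c' -> output (1, 'c'), add 'ac' as idx 2
Step 3: w='a' (idx 1), next='a' -> output (1, 'a'), add 'aa' as idx 3
Step 4: w='' (idx 0), next='c' -> output (0, 'c'), add 'c' as idx 4
Step 5: w='aa' (idx 3), next='c' -> output (3, 'c'), add 'aac' as idx 5
Step 6: w='c' (idx 4), next='c' -> output (4, 'c'), add 'cc' as idx 6
Step 7: w='ac' (idx 2), end of input -> output (2, '')


Encoded: [(0, 'a'), (1, 'c'), (1, 'a'), (0, 'c'), (3, 'c'), (4, 'c'), (2, '')]


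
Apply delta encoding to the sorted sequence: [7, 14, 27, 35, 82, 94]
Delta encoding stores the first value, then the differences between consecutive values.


First value: 7
Deltas:
  14 - 7 = 7
  27 - 14 = 13
  35 - 27 = 8
  82 - 35 = 47
  94 - 82 = 12


Delta encoded: [7, 7, 13, 8, 47, 12]


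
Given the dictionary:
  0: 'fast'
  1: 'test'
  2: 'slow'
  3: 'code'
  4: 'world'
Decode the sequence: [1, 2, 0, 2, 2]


Look up each index in the dictionary:
  1 -> 'test'
  2 -> 'slow'
  0 -> 'fast'
  2 -> 'slow'
  2 -> 'slow'

Decoded: "test slow fast slow slow"


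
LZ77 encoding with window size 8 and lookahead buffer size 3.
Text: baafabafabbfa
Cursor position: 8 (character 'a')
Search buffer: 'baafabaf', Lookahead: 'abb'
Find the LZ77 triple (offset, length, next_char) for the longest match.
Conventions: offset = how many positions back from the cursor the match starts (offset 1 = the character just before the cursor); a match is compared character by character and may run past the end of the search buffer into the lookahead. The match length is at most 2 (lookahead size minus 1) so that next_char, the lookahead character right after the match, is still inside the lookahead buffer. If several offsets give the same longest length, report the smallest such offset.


Try each offset into the search buffer:
  offset=1 (pos 7, char 'f'): match length 0
  offset=2 (pos 6, char 'a'): match length 1
  offset=3 (pos 5, char 'b'): match length 0
  offset=4 (pos 4, char 'a'): match length 2
  offset=5 (pos 3, char 'f'): match length 0
  offset=6 (pos 2, char 'a'): match length 1
  offset=7 (pos 1, char 'a'): match length 1
  offset=8 (pos 0, char 'b'): match length 0
Longest match has length 2 at offset 4.
next_char = character at position 8 + 2 = 10 -> 'b'

Best match: offset=4, length=2 (matching 'ab' starting at position 4)
LZ77 triple: (4, 2, 'b')


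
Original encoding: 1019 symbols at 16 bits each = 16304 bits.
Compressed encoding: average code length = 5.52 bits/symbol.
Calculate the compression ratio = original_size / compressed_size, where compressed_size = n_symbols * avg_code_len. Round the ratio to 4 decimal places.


original_size = n_symbols * orig_bits = 1019 * 16 = 16304 bits
compressed_size = n_symbols * avg_code_len = 1019 * 5.52 = 5624.88 bits
ratio = original_size / compressed_size = 16304 / 5624.88 = 2.8986

Compression ratio = 2.8986


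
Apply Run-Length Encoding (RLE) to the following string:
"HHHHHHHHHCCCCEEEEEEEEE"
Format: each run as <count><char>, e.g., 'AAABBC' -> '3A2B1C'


Scanning runs left to right:
  i=0: run of 'H' x 9 -> '9H'
  i=9: run of 'C' x 4 -> '4C'
  i=13: run of 'E' x 9 -> '9E'

RLE = 9H4C9E


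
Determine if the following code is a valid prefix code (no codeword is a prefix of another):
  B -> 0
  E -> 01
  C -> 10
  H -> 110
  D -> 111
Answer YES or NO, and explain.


Checking each pair (does one codeword prefix another?):
  B='0' vs E='01': prefix -- VIOLATION

NO -- this is NOT a valid prefix code. B (0) is a prefix of E (01).


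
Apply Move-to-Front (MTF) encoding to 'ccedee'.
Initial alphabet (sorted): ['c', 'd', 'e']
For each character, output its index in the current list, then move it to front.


MTF encoding:
'c': index 0 in ['c', 'd', 'e'] -> ['c', 'd', 'e']
'c': index 0 in ['c', 'd', 'e'] -> ['c', 'd', 'e']
'e': index 2 in ['c', 'd', 'e'] -> ['e', 'c', 'd']
'd': index 2 in ['e', 'c', 'd'] -> ['d', 'e', 'c']
'e': index 1 in ['d', 'e', 'c'] -> ['e', 'd', 'c']
'e': index 0 in ['e', 'd', 'c'] -> ['e', 'd', 'c']


Output: [0, 0, 2, 2, 1, 0]


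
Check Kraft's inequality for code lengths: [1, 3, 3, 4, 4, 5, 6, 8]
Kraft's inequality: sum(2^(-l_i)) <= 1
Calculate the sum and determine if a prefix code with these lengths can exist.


Sum = 2^(-1) + 2^(-3) + 2^(-3) + 2^(-4) + 2^(-4) + 2^(-5) + 2^(-6) + 2^(-8)
    = 0.5 + 0.125 + 0.125 + 0.0625 + 0.0625 + 0.03125 + 0.015625 + 0.00390625
    = 237/256 = 0.92578125
Since 0.92578125 <= 1, Kraft's inequality IS satisfied.
A prefix code with these lengths CAN exist.

Kraft sum = 0.92578125. Satisfied.


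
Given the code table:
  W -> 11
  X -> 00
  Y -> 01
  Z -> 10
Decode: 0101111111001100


Decoding:
01 -> Y
01 -> Y
11 -> W
11 -> W
11 -> W
00 -> X
11 -> W
00 -> X


Result: YYWWWXWX


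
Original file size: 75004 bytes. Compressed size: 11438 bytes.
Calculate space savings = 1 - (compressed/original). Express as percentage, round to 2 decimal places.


ratio = compressed/original = 11438/75004 = 0.152499
savings = 1 - ratio = 1 - 0.152499 = 0.847501
as a percentage: 0.847501 * 100 = 84.75%

Space savings = 1 - 11438/75004 = 84.75%


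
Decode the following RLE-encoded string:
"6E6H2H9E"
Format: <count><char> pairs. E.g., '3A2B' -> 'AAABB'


Expanding each <count><char> pair:
  6E -> 'EEEEEE'
  6H -> 'HHHHHH'
  2H -> 'HH'
  9E -> 'EEEEEEEEE'

Decoded = EEEEEEHHHHHHHHEEEEEEEEE


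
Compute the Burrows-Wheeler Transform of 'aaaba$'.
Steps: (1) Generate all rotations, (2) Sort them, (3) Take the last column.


Rotations (sorted):
  0: $aaaba -> last char: a
  1: a$aaab -> last char: b
  2: aaaba$ -> last char: $
  3: aaba$a -> last char: a
  4: aba$aa -> last char: a
  5: ba$aaa -> last char: a


BWT = ab$aaa


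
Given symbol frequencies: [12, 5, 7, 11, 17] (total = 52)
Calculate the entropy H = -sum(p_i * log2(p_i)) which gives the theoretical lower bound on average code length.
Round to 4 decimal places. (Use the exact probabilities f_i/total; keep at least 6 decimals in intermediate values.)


Per-symbol terms -p_i * log2(p_i) with p_i = f_i/52:
  p = 12/52 = 0.230769: log2(p) = -2.115477, -p*log2(p) = 0.488187
  p = 5/52 = 0.096154: log2(p) = -3.378512, -p*log2(p) = 0.324857
  p = 7/52 = 0.134615: log2(p) = -2.893085, -p*log2(p) = 0.389454
  p = 11/52 = 0.211538: log2(p) = -2.241008, -p*log2(p) = 0.474059
  p = 17/52 = 0.326923: log2(p) = -1.612977, -p*log2(p) = 0.527319
H = 0.488187 + 0.324857 + 0.389454 + 0.474059 + 0.527319 = 2.203876

H = 2.2039 bits/symbol


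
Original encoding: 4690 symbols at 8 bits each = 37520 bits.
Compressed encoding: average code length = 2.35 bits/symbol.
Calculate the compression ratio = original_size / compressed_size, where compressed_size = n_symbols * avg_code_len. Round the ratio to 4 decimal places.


original_size = n_symbols * orig_bits = 4690 * 8 = 37520 bits
compressed_size = n_symbols * avg_code_len = 4690 * 2.35 = 11021.5 bits
ratio = original_size / compressed_size = 37520 / 11021.5 = 3.4043

Compression ratio = 3.4043


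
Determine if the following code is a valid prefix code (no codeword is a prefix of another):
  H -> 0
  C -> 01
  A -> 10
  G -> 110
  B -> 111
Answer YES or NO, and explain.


Checking each pair (does one codeword prefix another?):
  H='0' vs C='01': prefix -- VIOLATION

NO -- this is NOT a valid prefix code. H (0) is a prefix of C (01).


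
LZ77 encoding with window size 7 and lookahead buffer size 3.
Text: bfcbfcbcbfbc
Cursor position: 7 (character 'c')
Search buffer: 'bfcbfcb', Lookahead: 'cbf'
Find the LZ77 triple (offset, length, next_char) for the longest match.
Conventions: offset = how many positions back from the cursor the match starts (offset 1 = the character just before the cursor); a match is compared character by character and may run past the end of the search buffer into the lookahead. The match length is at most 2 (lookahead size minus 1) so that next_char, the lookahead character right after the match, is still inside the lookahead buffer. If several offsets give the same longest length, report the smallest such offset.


Try each offset into the search buffer:
  offset=1 (pos 6, char 'b'): match length 0
  offset=2 (pos 5, char 'c'): match length 2
  offset=3 (pos 4, char 'f'): match length 0
  offset=4 (pos 3, char 'b'): match length 0
  offset=5 (pos 2, char 'c'): match length 2
  offset=6 (pos 1, char 'f'): match length 0
  offset=7 (pos 0, char 'b'): match length 0
Longest match has length 2, found at offsets 2, 5; take the smallest, offset 2.
next_char = character at position 7 + 2 = 9 -> 'f'

Best match: offset=2, length=2 (matching 'cb' starting at position 5)
LZ77 triple: (2, 2, 'f')


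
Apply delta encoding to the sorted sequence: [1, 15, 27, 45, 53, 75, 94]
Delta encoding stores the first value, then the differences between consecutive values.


First value: 1
Deltas:
  15 - 1 = 14
  27 - 15 = 12
  45 - 27 = 18
  53 - 45 = 8
  75 - 53 = 22
  94 - 75 = 19


Delta encoded: [1, 14, 12, 18, 8, 22, 19]


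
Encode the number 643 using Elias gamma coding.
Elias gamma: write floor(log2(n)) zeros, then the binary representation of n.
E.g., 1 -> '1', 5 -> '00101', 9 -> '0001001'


num_bits = floor(log2(643)) + 1 = 10
leading_zeros = num_bits - 1 = 9
binary(643) = 1010000011

Elias gamma(643) = '000000000' + '1010000011' = 0000000001010000011 (19 bits)


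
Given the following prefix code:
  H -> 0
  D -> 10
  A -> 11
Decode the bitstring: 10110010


Decoding step by step:
Bits 10 -> D
Bits 11 -> A
Bits 0 -> H
Bits 0 -> H
Bits 10 -> D


Decoded message: DAHHD


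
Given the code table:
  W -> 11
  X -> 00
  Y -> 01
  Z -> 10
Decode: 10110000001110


Decoding:
10 -> Z
11 -> W
00 -> X
00 -> X
00 -> X
11 -> W
10 -> Z


Result: ZWXXXWZ


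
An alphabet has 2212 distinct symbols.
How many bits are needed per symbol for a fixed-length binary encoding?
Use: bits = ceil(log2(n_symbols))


log2(2212) = 11.1111
Bracket: 2^11 = 2048 < 2212 <= 2^12 = 4096
So ceil(log2(2212)) = 12

bits = ceil(log2(2212)) = ceil(11.1111) = 12 bits


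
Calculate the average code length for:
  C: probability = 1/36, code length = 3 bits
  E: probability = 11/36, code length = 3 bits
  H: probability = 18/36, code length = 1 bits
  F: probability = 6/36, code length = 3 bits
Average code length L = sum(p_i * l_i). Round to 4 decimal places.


Weighted contributions p_i * l_i:
  C: (1/36) * 3 = 3/36
  E: (11/36) * 3 = 33/36
  H: (18/36) * 1 = 18/36
  F: (6/36) * 3 = 18/36
Sum = (3 + 33 + 18 + 18)/36 = 72/36

L = 72/36 = 2.0000 bits/symbol
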